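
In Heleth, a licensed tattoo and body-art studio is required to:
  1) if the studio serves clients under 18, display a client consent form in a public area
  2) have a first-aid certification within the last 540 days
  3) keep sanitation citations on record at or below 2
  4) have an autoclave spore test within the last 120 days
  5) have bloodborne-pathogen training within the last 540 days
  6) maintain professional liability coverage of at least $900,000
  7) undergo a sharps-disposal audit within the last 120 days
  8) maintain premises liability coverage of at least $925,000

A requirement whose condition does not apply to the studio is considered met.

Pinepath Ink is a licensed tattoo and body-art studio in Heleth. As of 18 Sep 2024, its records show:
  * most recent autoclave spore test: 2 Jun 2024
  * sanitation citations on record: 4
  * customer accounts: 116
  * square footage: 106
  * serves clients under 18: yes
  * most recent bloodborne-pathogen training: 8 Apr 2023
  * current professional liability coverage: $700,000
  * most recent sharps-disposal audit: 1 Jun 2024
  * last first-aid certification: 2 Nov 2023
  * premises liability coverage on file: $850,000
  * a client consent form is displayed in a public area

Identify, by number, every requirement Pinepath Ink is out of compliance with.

3, 6, 8

1. condition 'serves clients under 18' holds; client consent form present → met
2. first-aid certification 321 days ago vs limit 540 → met
3. sanitation citations on record 4 > 2 → not met
4. autoclave spore test 108 days ago vs limit 120 → met
5. bloodborne-pathogen training 529 days ago vs limit 540 → met
6. professional liability coverage $700,000 < $900,000 → not met
7. sharps-disposal audit 109 days ago vs limit 120 → met
8. premises liability coverage $850,000 < $925,000 → not met
Not met: 3, 6, 8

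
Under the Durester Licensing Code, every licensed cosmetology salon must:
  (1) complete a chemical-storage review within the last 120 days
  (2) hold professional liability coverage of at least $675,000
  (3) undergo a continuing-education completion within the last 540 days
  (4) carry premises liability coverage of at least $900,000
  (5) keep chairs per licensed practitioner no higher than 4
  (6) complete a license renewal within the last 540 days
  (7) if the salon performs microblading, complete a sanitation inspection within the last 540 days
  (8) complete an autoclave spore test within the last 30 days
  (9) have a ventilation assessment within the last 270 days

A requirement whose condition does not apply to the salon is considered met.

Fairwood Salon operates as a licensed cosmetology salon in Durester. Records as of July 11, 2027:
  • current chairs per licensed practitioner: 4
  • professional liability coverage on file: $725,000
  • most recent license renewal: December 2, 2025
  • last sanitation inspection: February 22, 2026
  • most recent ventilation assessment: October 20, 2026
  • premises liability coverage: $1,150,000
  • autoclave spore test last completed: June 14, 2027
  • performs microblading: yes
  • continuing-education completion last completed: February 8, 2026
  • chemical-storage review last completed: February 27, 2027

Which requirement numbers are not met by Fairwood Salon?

1, 6

1. chemical-storage review 134 days ago vs limit 120 → not met
2. professional liability coverage $725,000 ≥ $675,000 → met
3. continuing-education completion 518 days ago vs limit 540 → met
4. premises liability coverage $1,150,000 ≥ $900,000 → met
5. chairs per licensed practitioner 4 ≤ 4 → met
6. license renewal 586 days ago vs limit 540 → not met
7. condition 'performs microblading' holds; sanitation inspection 504 days ago vs limit 540 → met
8. autoclave spore test 27 days ago vs limit 30 → met
9. ventilation assessment 264 days ago vs limit 270 → met
Not met: 1, 6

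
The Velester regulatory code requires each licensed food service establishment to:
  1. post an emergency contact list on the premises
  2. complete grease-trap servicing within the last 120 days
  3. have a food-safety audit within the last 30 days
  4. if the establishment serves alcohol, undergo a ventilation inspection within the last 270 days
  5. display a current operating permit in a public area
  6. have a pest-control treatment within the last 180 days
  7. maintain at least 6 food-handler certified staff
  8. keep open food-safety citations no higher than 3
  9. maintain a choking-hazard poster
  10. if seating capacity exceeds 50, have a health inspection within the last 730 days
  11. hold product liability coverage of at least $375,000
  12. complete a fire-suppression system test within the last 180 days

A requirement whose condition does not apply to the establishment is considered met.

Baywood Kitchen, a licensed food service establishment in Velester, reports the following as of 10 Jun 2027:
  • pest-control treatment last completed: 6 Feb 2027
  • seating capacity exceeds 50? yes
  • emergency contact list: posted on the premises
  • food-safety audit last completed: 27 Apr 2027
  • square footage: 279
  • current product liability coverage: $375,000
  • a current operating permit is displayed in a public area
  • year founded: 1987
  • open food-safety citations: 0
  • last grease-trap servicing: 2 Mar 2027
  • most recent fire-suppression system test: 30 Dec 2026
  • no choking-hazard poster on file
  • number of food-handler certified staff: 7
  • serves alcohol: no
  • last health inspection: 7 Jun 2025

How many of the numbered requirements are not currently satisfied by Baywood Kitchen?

1. emergency contact list present → met
2. grease-trap servicing 100 days ago vs limit 120 → met
3. food-safety audit 44 days ago vs limit 30 → not met
4. condition 'serves alcohol' does not hold → requirement n/a → met
5. current operating permit present → met
6. pest-control treatment 124 days ago vs limit 180 → met
7. food-handler certified staff 7 ≥ 6 → met
8. open food-safety citations 0 ≤ 3 → met
9. choking-hazard poster absent → not met
10. condition 'seating capacity exceeds 50' holds; health inspection 733 days ago vs limit 730 → not met
11. product liability coverage $375,000 ≥ $375,000 → met
12. fire-suppression system test 162 days ago vs limit 180 → met
Not met: 3 of 12

3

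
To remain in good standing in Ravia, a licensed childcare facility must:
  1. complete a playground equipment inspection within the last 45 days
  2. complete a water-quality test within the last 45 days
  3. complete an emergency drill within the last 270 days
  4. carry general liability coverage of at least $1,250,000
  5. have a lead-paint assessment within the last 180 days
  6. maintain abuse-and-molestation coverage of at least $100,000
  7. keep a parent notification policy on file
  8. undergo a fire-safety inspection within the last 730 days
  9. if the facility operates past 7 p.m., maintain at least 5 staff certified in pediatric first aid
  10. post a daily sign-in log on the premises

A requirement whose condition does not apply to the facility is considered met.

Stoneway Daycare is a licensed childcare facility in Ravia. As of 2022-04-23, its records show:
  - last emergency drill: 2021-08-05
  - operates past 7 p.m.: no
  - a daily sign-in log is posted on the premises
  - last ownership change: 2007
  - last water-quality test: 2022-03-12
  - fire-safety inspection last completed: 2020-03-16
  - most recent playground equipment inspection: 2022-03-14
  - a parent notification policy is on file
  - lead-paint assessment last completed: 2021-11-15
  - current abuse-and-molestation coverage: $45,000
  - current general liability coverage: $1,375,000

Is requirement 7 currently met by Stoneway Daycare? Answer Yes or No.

7. parent notification policy present → met

Yes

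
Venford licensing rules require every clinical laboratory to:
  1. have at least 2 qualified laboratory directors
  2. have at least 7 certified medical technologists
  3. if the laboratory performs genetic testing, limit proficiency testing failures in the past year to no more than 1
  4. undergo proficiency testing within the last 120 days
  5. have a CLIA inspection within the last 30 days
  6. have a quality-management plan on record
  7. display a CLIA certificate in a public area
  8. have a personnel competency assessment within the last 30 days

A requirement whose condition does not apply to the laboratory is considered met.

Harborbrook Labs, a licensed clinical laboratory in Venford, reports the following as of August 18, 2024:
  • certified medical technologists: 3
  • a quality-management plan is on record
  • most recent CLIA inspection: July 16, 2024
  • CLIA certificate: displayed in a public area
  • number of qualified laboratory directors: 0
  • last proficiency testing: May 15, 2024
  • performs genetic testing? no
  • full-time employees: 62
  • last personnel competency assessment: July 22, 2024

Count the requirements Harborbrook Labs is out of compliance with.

1. qualified laboratory directors 0 < 2 → not met
2. certified medical technologists 3 < 7 → not met
3. condition 'performs genetic testing' does not hold → requirement n/a → met
4. proficiency testing 95 days ago vs limit 120 → met
5. CLIA inspection 33 days ago vs limit 30 → not met
6. quality-management plan present → met
7. CLIA certificate present → met
8. personnel competency assessment 27 days ago vs limit 30 → met
Not met: 3 of 8

3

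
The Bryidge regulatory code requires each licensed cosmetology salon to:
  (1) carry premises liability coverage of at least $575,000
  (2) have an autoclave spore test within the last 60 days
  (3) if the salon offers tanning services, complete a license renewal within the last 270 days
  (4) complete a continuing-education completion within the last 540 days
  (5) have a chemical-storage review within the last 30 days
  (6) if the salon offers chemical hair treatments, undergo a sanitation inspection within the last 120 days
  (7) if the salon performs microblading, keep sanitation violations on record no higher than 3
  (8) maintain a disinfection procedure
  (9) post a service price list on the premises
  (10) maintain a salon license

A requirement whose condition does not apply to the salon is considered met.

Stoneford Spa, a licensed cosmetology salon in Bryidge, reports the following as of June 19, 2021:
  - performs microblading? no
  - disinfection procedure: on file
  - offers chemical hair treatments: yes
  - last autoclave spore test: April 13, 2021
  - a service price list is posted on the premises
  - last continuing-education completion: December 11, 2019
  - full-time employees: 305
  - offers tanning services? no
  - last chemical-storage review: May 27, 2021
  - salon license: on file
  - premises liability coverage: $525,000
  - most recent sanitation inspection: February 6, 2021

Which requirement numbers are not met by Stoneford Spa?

1, 2, 4, 6

1. premises liability coverage $525,000 < $575,000 → not met
2. autoclave spore test 67 days ago vs limit 60 → not met
3. condition 'offers tanning services' does not hold → requirement n/a → met
4. continuing-education completion 556 days ago vs limit 540 → not met
5. chemical-storage review 23 days ago vs limit 30 → met
6. condition 'offers chemical hair treatments' holds; sanitation inspection 133 days ago vs limit 120 → not met
7. condition 'performs microblading' does not hold → requirement n/a → met
8. disinfection procedure present → met
9. service price list present → met
10. salon license present → met
Not met: 1, 2, 4, 6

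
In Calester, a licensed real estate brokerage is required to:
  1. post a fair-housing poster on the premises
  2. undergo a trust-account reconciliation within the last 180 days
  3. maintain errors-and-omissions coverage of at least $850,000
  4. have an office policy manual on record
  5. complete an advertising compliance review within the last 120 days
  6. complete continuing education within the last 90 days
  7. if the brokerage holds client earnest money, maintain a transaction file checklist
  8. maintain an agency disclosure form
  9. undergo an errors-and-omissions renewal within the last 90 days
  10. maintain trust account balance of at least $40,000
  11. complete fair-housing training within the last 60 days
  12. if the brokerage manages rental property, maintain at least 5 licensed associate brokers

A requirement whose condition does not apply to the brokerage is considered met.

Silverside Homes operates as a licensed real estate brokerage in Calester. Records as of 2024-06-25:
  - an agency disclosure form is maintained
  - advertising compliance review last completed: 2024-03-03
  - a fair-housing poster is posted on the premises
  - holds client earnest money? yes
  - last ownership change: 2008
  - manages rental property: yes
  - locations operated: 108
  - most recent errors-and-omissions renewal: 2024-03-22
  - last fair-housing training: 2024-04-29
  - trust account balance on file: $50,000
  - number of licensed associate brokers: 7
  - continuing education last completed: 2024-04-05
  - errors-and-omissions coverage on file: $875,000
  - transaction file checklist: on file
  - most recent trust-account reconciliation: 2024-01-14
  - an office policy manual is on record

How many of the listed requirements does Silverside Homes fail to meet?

1

1. fair-housing poster present → met
2. trust-account reconciliation 163 days ago vs limit 180 → met
3. errors-and-omissions coverage $875,000 ≥ $850,000 → met
4. office policy manual present → met
5. advertising compliance review 114 days ago vs limit 120 → met
6. continuing education 81 days ago vs limit 90 → met
7. condition 'holds client earnest money' holds; transaction file checklist present → met
8. agency disclosure form present → met
9. errors-and-omissions renewal 95 days ago vs limit 90 → not met
10. trust account balance $50,000 ≥ $40,000 → met
11. fair-housing training 57 days ago vs limit 60 → met
12. condition 'manages rental property' holds; licensed associate brokers 7 ≥ 5 → met
Not met: 1 of 12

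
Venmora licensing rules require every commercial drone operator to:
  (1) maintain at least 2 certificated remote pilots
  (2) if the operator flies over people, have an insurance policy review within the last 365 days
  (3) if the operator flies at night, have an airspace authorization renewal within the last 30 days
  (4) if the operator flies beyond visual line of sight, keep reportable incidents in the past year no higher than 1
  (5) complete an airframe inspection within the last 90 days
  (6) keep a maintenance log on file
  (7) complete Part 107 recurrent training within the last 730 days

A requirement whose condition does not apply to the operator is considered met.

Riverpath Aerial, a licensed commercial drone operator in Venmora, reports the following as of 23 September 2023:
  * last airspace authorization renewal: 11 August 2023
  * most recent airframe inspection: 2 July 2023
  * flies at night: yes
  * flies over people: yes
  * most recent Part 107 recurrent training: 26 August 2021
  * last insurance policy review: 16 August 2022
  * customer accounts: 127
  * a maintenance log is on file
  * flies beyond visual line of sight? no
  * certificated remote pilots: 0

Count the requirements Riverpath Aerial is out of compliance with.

4

1. certificated remote pilots 0 < 2 → not met
2. condition 'flies over people' holds; insurance policy review 403 days ago vs limit 365 → not met
3. condition 'flies at night' holds; airspace authorization renewal 43 days ago vs limit 30 → not met
4. condition 'flies beyond visual line of sight' does not hold → requirement n/a → met
5. airframe inspection 83 days ago vs limit 90 → met
6. maintenance log present → met
7. Part 107 recurrent training 758 days ago vs limit 730 → not met
Not met: 4 of 7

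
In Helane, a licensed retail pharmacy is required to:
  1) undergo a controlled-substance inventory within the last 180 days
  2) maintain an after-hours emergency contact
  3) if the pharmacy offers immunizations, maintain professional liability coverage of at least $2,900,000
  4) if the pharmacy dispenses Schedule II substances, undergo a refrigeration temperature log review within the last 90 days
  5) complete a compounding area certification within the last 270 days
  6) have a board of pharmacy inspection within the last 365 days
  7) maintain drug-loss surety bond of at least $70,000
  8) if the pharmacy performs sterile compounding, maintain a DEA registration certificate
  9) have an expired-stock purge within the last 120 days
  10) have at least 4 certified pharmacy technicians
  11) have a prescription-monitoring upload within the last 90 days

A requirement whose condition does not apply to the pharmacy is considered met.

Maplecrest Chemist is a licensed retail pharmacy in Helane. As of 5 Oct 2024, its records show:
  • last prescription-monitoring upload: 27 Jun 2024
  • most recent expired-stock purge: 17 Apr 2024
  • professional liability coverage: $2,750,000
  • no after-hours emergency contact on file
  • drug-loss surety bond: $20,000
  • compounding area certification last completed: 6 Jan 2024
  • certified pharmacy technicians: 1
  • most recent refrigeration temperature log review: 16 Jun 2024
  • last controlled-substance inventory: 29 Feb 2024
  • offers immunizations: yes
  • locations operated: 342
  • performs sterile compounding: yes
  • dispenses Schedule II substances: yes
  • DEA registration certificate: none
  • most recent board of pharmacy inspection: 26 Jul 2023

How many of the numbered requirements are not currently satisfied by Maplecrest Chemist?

1. controlled-substance inventory 219 days ago vs limit 180 → not met
2. after-hours emergency contact absent → not met
3. condition 'offers immunizations' holds; professional liability coverage $2,750,000 < $2,900,000 → not met
4. condition 'dispenses Schedule II substances' holds; refrigeration temperature log review 111 days ago vs limit 90 → not met
5. compounding area certification 273 days ago vs limit 270 → not met
6. board of pharmacy inspection 437 days ago vs limit 365 → not met
7. drug-loss surety bond $20,000 < $70,000 → not met
8. condition 'performs sterile compounding' holds; DEA registration certificate absent → not met
9. expired-stock purge 171 days ago vs limit 120 → not met
10. certified pharmacy technicians 1 < 4 → not met
11. prescription-monitoring upload 100 days ago vs limit 90 → not met
Not met: 11 of 11

11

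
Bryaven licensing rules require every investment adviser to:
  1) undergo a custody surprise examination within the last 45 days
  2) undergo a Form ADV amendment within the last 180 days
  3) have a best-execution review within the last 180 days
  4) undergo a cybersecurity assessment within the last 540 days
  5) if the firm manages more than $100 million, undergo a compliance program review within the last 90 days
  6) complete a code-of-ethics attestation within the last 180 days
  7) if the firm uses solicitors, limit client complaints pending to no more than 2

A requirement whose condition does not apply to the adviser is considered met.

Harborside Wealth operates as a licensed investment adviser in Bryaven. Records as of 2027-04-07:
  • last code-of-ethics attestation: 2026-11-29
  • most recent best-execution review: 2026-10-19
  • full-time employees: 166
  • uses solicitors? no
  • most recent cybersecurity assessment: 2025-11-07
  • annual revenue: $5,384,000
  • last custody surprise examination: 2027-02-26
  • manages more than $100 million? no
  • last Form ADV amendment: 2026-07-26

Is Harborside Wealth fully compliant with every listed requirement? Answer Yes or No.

No

1. custody surprise examination 40 days ago vs limit 45 → met
2. Form ADV amendment 255 days ago vs limit 180 → not met
3. best-execution review 170 days ago vs limit 180 → met
4. cybersecurity assessment 516 days ago vs limit 540 → met
5. condition 'manages more than $100 million' does not hold → requirement n/a → met
6. code-of-ethics attestation 129 days ago vs limit 180 → met
7. condition 'uses solicitors' does not hold → requirement n/a → met
Not met: 2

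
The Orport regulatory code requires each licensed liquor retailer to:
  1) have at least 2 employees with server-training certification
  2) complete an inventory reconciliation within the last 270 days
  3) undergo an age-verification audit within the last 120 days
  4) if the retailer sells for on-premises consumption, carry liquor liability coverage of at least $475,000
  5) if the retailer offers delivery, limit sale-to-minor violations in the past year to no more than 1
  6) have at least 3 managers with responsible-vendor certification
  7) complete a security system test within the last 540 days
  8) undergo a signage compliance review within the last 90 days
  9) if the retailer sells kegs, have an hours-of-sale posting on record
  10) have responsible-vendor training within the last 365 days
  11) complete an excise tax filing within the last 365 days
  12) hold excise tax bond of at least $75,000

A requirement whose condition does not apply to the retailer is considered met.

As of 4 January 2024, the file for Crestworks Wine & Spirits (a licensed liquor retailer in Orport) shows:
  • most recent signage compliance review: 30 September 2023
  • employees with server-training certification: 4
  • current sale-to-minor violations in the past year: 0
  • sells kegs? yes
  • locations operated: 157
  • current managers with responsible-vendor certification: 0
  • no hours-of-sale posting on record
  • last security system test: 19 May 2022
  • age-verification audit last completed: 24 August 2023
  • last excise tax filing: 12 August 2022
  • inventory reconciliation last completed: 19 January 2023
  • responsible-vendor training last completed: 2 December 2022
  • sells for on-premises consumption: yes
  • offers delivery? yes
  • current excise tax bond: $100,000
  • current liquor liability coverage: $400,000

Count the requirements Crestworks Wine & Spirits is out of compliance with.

1. employees with server-training certification 4 ≥ 2 → met
2. inventory reconciliation 350 days ago vs limit 270 → not met
3. age-verification audit 133 days ago vs limit 120 → not met
4. condition 'sells for on-premises consumption' holds; liquor liability coverage $400,000 < $475,000 → not met
5. condition 'offers delivery' holds; sale-to-minor violations in the past year 0 ≤ 1 → met
6. managers with responsible-vendor certification 0 < 3 → not met
7. security system test 595 days ago vs limit 540 → not met
8. signage compliance review 96 days ago vs limit 90 → not met
9. condition 'sells kegs' holds; hours-of-sale posting absent → not met
10. responsible-vendor training 398 days ago vs limit 365 → not met
11. excise tax filing 510 days ago vs limit 365 → not met
12. excise tax bond $100,000 ≥ $75,000 → met
Not met: 9 of 12

9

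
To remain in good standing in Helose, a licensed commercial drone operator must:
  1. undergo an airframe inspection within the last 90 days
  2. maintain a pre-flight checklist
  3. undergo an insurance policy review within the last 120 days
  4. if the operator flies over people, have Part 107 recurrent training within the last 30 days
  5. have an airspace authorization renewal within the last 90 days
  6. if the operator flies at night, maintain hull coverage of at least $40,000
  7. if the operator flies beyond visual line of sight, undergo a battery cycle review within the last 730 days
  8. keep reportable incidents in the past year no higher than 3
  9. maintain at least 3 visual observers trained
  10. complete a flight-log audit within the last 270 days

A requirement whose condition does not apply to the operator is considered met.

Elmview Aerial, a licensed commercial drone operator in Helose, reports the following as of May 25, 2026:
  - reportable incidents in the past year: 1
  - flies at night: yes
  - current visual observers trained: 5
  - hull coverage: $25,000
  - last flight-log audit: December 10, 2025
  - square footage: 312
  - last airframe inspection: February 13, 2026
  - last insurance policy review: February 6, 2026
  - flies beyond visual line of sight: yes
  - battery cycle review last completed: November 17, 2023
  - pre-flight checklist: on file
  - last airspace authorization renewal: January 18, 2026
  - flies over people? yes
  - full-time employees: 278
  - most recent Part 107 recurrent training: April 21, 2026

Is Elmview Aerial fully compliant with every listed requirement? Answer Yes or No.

No

1. airframe inspection 101 days ago vs limit 90 → not met
2. pre-flight checklist present → met
3. insurance policy review 108 days ago vs limit 120 → met
4. condition 'flies over people' holds; Part 107 recurrent training 34 days ago vs limit 30 → not met
5. airspace authorization renewal 127 days ago vs limit 90 → not met
6. condition 'flies at night' holds; hull coverage $25,000 < $40,000 → not met
7. condition 'flies beyond visual line of sight' holds; battery cycle review 920 days ago vs limit 730 → not met
8. reportable incidents in the past year 1 ≤ 3 → met
9. visual observers trained 5 ≥ 3 → met
10. flight-log audit 166 days ago vs limit 270 → met
Not met: 1, 4, 5, 6, 7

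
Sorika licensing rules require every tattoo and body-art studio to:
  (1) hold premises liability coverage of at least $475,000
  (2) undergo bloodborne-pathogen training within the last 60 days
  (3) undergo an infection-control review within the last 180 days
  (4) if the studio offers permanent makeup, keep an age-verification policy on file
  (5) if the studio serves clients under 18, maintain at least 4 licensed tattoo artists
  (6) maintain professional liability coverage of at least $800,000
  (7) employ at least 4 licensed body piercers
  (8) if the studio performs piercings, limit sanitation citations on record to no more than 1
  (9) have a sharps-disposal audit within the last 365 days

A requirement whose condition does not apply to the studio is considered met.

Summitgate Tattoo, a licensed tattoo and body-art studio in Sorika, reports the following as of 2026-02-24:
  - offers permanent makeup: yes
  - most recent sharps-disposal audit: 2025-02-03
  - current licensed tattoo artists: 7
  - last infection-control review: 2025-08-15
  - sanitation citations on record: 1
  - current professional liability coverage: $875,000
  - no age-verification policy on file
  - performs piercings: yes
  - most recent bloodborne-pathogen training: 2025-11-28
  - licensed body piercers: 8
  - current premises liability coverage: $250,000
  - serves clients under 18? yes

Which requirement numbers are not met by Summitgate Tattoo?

1, 2, 3, 4, 9

1. premises liability coverage $250,000 < $475,000 → not met
2. bloodborne-pathogen training 88 days ago vs limit 60 → not met
3. infection-control review 193 days ago vs limit 180 → not met
4. condition 'offers permanent makeup' holds; age-verification policy absent → not met
5. condition 'serves clients under 18' holds; licensed tattoo artists 7 ≥ 4 → met
6. professional liability coverage $875,000 ≥ $800,000 → met
7. licensed body piercers 8 ≥ 4 → met
8. condition 'performs piercings' holds; sanitation citations on record 1 ≤ 1 → met
9. sharps-disposal audit 386 days ago vs limit 365 → not met
Not met: 1, 2, 3, 4, 9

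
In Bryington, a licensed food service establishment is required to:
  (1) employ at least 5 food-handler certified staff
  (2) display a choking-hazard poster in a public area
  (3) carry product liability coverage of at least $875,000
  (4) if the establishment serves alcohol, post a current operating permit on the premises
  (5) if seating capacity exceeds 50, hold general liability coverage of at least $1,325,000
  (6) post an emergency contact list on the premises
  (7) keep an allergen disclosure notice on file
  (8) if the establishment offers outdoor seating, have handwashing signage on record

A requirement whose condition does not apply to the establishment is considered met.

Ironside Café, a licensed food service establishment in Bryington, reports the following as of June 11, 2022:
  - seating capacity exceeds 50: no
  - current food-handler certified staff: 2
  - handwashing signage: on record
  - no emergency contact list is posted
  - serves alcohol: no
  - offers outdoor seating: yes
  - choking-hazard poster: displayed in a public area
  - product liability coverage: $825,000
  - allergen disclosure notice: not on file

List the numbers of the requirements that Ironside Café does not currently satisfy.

1. food-handler certified staff 2 < 5 → not met
2. choking-hazard poster present → met
3. product liability coverage $825,000 < $875,000 → not met
4. condition 'serves alcohol' does not hold → requirement n/a → met
5. condition 'seating capacity exceeds 50' does not hold → requirement n/a → met
6. emergency contact list absent → not met
7. allergen disclosure notice absent → not met
8. condition 'offers outdoor seating' holds; handwashing signage present → met
Not met: 1, 3, 6, 7

1, 3, 6, 7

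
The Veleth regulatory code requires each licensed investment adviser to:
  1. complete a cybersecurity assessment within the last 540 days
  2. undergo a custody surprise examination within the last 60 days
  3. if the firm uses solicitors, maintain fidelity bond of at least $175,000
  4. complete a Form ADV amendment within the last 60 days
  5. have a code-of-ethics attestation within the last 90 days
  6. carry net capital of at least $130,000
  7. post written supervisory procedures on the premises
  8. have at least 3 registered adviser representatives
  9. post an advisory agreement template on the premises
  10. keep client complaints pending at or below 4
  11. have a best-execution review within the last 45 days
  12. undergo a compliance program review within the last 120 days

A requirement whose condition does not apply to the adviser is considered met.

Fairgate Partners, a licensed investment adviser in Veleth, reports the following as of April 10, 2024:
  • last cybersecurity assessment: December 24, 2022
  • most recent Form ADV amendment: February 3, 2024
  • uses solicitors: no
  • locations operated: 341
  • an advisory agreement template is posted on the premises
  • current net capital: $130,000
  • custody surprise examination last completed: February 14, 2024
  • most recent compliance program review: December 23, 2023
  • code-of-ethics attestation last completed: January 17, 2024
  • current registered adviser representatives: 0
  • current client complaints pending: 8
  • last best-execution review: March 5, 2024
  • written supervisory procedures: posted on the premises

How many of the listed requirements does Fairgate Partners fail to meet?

1. cybersecurity assessment 473 days ago vs limit 540 → met
2. custody surprise examination 56 days ago vs limit 60 → met
3. condition 'uses solicitors' does not hold → requirement n/a → met
4. Form ADV amendment 67 days ago vs limit 60 → not met
5. code-of-ethics attestation 84 days ago vs limit 90 → met
6. net capital $130,000 ≥ $130,000 → met
7. written supervisory procedures present → met
8. registered adviser representatives 0 < 3 → not met
9. advisory agreement template present → met
10. client complaints pending 8 > 4 → not met
11. best-execution review 36 days ago vs limit 45 → met
12. compliance program review 109 days ago vs limit 120 → met
Not met: 3 of 12

3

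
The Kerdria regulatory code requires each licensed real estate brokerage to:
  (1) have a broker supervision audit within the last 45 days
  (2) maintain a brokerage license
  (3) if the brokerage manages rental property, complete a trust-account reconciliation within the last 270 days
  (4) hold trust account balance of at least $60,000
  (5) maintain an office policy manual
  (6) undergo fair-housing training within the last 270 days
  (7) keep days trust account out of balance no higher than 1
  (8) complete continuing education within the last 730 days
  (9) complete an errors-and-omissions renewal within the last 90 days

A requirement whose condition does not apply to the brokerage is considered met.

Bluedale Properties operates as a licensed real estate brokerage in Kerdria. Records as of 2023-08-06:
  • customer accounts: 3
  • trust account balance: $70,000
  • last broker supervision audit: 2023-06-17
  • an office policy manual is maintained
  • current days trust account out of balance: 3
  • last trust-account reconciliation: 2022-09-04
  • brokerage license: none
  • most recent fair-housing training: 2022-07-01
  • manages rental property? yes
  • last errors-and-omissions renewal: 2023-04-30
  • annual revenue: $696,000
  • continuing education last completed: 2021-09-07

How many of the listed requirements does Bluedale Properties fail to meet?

1. broker supervision audit 50 days ago vs limit 45 → not met
2. brokerage license absent → not met
3. condition 'manages rental property' holds; trust-account reconciliation 336 days ago vs limit 270 → not met
4. trust account balance $70,000 ≥ $60,000 → met
5. office policy manual present → met
6. fair-housing training 401 days ago vs limit 270 → not met
7. days trust account out of balance 3 > 1 → not met
8. continuing education 698 days ago vs limit 730 → met
9. errors-and-omissions renewal 98 days ago vs limit 90 → not met
Not met: 6 of 9

6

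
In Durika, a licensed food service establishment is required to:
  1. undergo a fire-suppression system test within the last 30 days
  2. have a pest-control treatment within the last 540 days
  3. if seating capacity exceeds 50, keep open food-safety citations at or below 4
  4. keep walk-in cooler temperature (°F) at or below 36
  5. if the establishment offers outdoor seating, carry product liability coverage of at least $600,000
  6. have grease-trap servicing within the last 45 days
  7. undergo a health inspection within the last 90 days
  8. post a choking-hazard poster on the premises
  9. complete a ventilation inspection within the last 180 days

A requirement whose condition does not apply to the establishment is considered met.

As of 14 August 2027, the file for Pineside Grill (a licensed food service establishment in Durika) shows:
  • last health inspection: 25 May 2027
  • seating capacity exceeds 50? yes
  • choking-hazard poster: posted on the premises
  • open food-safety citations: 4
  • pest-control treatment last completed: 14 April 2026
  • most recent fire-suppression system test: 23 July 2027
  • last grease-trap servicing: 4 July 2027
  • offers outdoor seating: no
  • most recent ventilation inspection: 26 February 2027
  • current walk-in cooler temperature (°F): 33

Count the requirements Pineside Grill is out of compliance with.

1. fire-suppression system test 22 days ago vs limit 30 → met
2. pest-control treatment 487 days ago vs limit 540 → met
3. condition 'seating capacity exceeds 50' holds; open food-safety citations 4 ≤ 4 → met
4. walk-in cooler temperature (°F) 33 ≤ 36 → met
5. condition 'offers outdoor seating' does not hold → requirement n/a → met
6. grease-trap servicing 41 days ago vs limit 45 → met
7. health inspection 81 days ago vs limit 90 → met
8. choking-hazard poster present → met
9. ventilation inspection 169 days ago vs limit 180 → met
Not met: 0 of 9

0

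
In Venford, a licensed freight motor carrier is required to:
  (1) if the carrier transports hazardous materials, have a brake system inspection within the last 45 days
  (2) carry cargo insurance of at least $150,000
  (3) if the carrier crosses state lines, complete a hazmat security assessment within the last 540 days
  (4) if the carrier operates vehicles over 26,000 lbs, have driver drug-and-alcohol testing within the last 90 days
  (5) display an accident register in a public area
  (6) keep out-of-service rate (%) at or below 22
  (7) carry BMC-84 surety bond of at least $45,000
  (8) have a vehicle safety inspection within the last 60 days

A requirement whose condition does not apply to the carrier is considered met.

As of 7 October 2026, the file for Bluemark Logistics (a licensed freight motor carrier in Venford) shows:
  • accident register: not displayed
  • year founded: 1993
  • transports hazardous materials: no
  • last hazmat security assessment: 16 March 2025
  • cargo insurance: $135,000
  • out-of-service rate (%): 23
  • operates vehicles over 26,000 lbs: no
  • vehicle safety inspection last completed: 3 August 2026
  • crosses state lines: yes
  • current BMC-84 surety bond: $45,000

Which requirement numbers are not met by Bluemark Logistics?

2, 3, 5, 6, 8

1. condition 'transports hazardous materials' does not hold → requirement n/a → met
2. cargo insurance $135,000 < $150,000 → not met
3. condition 'crosses state lines' holds; hazmat security assessment 570 days ago vs limit 540 → not met
4. condition 'operates vehicles over 26,000 lbs' does not hold → requirement n/a → met
5. accident register absent → not met
6. out-of-service rate (%) 23 > 22 → not met
7. BMC-84 surety bond $45,000 ≥ $45,000 → met
8. vehicle safety inspection 65 days ago vs limit 60 → not met
Not met: 2, 3, 5, 6, 8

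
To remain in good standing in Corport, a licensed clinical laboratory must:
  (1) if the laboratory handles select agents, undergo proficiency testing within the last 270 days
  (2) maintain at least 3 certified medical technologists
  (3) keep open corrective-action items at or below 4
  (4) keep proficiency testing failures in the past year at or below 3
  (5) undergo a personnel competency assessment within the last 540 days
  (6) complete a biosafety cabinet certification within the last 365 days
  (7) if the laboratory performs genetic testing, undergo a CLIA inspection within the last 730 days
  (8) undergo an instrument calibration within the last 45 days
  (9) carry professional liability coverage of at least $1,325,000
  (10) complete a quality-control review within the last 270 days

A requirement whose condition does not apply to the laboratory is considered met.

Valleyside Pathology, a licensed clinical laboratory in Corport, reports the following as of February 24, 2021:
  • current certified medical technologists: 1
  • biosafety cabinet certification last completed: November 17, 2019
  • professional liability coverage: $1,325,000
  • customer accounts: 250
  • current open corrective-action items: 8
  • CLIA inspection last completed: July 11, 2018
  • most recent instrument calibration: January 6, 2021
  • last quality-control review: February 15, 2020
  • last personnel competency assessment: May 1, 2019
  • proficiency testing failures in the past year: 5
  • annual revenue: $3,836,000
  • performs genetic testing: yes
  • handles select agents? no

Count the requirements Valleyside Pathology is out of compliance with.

1. condition 'handles select agents' does not hold → requirement n/a → met
2. certified medical technologists 1 < 3 → not met
3. open corrective-action items 8 > 4 → not met
4. proficiency testing failures in the past year 5 > 3 → not met
5. personnel competency assessment 665 days ago vs limit 540 → not met
6. biosafety cabinet certification 465 days ago vs limit 365 → not met
7. condition 'performs genetic testing' holds; CLIA inspection 959 days ago vs limit 730 → not met
8. instrument calibration 49 days ago vs limit 45 → not met
9. professional liability coverage $1,325,000 ≥ $1,325,000 → met
10. quality-control review 375 days ago vs limit 270 → not met
Not met: 8 of 10

8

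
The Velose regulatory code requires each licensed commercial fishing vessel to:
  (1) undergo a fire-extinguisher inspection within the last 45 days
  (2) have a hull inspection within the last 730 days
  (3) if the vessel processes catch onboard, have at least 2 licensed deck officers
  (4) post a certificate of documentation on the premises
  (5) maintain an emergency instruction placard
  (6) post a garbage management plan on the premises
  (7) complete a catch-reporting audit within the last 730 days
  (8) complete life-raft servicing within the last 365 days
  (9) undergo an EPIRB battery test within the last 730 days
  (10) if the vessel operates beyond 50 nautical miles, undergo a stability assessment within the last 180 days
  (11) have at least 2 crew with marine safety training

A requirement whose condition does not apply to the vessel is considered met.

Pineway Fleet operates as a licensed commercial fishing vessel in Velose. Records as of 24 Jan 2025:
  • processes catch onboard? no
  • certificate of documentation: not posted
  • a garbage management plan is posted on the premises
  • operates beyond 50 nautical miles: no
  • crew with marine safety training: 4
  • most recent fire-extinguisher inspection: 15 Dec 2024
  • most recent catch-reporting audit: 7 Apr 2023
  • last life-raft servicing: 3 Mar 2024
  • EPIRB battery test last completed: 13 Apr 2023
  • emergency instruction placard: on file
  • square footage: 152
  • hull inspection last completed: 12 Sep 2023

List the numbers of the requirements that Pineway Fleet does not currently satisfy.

1. fire-extinguisher inspection 40 days ago vs limit 45 → met
2. hull inspection 500 days ago vs limit 730 → met
3. condition 'processes catch onboard' does not hold → requirement n/a → met
4. certificate of documentation absent → not met
5. emergency instruction placard present → met
6. garbage management plan present → met
7. catch-reporting audit 658 days ago vs limit 730 → met
8. life-raft servicing 327 days ago vs limit 365 → met
9. EPIRB battery test 652 days ago vs limit 730 → met
10. condition 'operates beyond 50 nautical miles' does not hold → requirement n/a → met
11. crew with marine safety training 4 ≥ 2 → met
Not met: 4

4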